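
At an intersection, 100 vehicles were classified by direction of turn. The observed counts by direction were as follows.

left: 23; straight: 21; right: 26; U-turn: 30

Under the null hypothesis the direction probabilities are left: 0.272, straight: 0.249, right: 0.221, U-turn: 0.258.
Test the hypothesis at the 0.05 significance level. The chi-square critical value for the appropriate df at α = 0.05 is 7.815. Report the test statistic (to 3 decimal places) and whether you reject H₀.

2.631; do not reject

Expected counts E_i = n·p_i: 100×0.272 = 27.2, 100×0.249 = 24.9, 100×0.221 = 22.1, 100×0.258 = 25.8.
χ² = (23−27.2)²/27.2 + (21−24.9)²/24.9 + (26−22.1)²/22.1 + (30−25.8)²/25.8
   = 0.6485 + 0.6108 + 0.6882 + 0.6837
Sum = 2.631
df = 3. Since 2.631 < 7.815, we do not reject H₀.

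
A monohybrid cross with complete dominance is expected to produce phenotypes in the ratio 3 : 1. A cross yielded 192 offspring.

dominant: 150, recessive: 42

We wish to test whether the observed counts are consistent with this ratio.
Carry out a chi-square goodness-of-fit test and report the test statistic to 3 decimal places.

1.000

Ratio total = 4. Expected counts: 192×3/4 = 144, 192×1/4 = 48.
cat            O        E   (O−E)²/E
dominant     150      144     0.2500
recessive     42       48     0.7500
Sum = 1.000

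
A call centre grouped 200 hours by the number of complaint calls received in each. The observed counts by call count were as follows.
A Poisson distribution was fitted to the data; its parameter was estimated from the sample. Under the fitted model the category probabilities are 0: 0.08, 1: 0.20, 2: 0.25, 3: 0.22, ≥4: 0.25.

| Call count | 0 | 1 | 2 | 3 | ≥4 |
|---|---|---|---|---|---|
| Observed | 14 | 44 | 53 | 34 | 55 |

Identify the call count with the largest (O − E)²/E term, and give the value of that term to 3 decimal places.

3, 2.273

Expected counts E_i = n·p_i: 200×0.08 = 16, 200×0.20 = 40, 200×0.25 = 50, 200×0.22 = 44, 200×0.25 = 50.
cat         O        E   (O−E)²/E
0          14       16     0.2500
1          44       40     0.4000
2          53       50     0.1800
3          34       44     2.2727
≥4         55       50     0.5000
The largest term is for 3: 2.273.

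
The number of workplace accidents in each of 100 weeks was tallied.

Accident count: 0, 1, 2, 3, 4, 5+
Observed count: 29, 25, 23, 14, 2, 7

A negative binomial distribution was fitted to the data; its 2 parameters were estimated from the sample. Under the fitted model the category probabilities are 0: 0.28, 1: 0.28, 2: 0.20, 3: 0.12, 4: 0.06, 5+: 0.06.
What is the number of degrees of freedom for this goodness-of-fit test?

There are k = 6 categories and 2 parameters estimated from the data, so df = 6 − 1 − 2 = 3.

3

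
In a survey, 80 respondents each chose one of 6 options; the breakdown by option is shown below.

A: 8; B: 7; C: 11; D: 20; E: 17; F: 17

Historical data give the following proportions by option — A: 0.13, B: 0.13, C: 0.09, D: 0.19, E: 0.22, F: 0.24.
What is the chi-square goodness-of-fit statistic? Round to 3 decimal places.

Expected counts E_i = n·p_i: 80×0.13 = 10.4, 80×0.13 = 10.4, 80×0.09 = 7.2, 80×0.19 = 15.2, 80×0.22 = 17.6, 80×0.24 = 19.2.
cat         O        E   (O−E)²/E
A           8     10.4     0.5538
B           7     10.4     1.1115
C          11      7.2     2.0056
D          20     15.2     1.5158
E          17     17.6     0.0205
F          17     19.2     0.2521
Sum = 5.459

5.459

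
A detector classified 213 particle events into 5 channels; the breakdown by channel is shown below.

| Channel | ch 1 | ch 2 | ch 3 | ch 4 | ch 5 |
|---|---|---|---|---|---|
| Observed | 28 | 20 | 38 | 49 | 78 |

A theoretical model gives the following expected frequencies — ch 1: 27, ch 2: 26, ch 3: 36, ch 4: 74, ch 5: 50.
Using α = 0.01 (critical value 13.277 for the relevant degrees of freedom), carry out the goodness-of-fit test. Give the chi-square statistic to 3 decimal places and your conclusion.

25.659; reject

χ² = (28−27)²/27 + (20−26)²/26 + (38−36)²/36 + (49−74)²/74 + (78−50)²/50
   = 0.0370 + 1.3846 + 0.1111 + 8.4459 + 15.6800
Sum = 25.659
df = 4. Since 25.659 > 13.277, we reject H₀.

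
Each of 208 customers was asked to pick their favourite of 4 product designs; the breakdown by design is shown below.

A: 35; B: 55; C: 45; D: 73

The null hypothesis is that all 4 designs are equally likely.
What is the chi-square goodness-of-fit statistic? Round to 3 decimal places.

Expected count for each of the 4 categories: 208/4 = 52.
χ² = (35−52)²/52 + (55−52)²/52 + (45−52)²/52 + (73−52)²/52
   = 5.5577 + 0.1731 + 0.9423 + 8.4808
Sum = 15.154

15.154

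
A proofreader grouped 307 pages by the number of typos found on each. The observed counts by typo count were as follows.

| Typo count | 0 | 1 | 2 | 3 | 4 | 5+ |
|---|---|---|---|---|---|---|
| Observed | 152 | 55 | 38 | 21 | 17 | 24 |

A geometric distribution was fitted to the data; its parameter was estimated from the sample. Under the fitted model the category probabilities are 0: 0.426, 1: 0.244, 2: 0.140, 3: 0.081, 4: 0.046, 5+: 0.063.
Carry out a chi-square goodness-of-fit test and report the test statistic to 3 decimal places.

Expected counts E_i = n·p_i: 307×0.426 = 130.782, 307×0.244 = 74.908, 307×0.140 = 42.98, 307×0.081 = 24.867, 307×0.046 = 14.122, 307×0.063 = 19.341.
χ² = (152−130.782)²/130.782 + (55−74.908)²/74.908 + (38−42.98)²/42.98 + (21−24.867)²/24.867 + (17−14.122)²/14.122 + (24−19.341)²/19.341
   = 3.4424 + 5.2909 + 0.5770 + 0.6013 + 0.5865 + 1.1223
Sum = 11.620

11.620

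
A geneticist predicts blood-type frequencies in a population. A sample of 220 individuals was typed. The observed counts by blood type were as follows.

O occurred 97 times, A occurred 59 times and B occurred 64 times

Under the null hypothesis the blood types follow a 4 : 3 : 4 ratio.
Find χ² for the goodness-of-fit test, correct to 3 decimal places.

6.829

Ratio total = 11. Expected counts: 220×4/11 = 80, 220×3/11 = 60, 220×4/11 = 80.
O: (97 − 80)²/80 = 289/80 = 3.6125
A: (59 − 60)²/60 = 1/60 = 0.0167
B: (64 − 80)²/80 = 256/80 = 3.2000
Sum = 6.829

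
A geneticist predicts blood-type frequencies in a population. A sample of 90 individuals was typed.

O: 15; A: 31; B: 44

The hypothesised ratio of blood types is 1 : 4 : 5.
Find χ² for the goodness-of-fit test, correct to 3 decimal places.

4.717

Ratio total = 10. Expected counts: 90×1/10 = 9, 90×4/10 = 36, 90×5/10 = 45.
cat         O        E   (O−E)²/E
O          15        9     4.0000
A          31       36     0.6944
B          44       45     0.0222
Sum = 4.717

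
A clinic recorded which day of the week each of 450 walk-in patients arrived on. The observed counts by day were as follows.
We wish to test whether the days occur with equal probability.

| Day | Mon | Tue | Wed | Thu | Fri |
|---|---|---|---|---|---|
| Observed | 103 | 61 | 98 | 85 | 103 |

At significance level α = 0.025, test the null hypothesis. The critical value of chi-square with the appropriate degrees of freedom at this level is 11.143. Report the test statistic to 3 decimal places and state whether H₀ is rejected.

Expected count for each of the 5 categories: 450/5 = 90.
Mon: (103 − 90)²/90 = 169/90 = 1.8778
Tue: (61 − 90)²/90 = 841/90 = 9.3444
Wed: (98 − 90)²/90 = 64/90 = 0.7111
Thu: (85 − 90)²/90 = 25/90 = 0.2778
Fri: (103 − 90)²/90 = 169/90 = 1.8778
Sum = 14.089
df = 4. Since 14.089 > 11.143, we reject H₀.

14.089; reject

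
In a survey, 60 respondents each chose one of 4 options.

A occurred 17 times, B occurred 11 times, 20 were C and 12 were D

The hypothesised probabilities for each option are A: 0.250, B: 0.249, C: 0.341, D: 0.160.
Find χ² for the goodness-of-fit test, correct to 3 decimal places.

1.916

Expected counts E_i = n·p_i: 60×0.250 = 15, 60×0.249 = 14.94, 60×0.341 = 20.46, 60×0.160 = 9.6.
A: (17 − 15)²/15 = 4/15 = 0.2667
B: (11 − 14.94)²/14.94 = 15.5236/14.94 = 1.0391
C: (20 − 20.46)²/20.46 = 0.2116/20.46 = 0.0103
D: (12 − 9.6)²/9.6 = 5.76/9.6 = 0.6000
Sum = 1.916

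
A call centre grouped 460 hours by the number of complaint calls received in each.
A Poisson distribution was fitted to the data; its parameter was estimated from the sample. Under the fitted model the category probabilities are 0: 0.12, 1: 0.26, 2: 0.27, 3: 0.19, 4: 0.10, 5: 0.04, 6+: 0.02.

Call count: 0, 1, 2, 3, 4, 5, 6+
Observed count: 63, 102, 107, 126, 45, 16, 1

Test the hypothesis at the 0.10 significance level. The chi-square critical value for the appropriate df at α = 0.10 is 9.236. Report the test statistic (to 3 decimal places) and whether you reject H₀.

Expected counts E_i = n·p_i: 460×0.12 = 55.2, 460×0.26 = 119.6, 460×0.27 = 124.2, 460×0.19 = 87.4, 460×0.10 = 46, 460×0.04 = 18.4, 460×0.02 = 9.2.
cat         O        E   (O−E)²/E
0          63     55.2     1.1022
1         102    119.6     2.5900
2         107    124.2     2.3820
3         126     87.4    17.0476
4          45       46     0.0217
5          16     18.4     0.3130
6+          1      9.2     7.3087
Sum = 30.765
df = 5. Since 30.765 > 9.236, we reject H₀.

30.765; reject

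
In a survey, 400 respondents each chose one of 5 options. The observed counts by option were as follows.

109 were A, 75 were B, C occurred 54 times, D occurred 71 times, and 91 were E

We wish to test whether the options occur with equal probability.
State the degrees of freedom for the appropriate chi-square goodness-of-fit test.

There are k = 5 categories and no parameters were estimated from the data, so df = 5 − 1 = 4.

4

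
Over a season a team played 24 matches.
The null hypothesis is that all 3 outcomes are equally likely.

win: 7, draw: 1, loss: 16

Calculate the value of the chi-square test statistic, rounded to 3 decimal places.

14.250

Expected count for each of the 3 categories: 24/3 = 8.
χ² = (7−8)²/8 + (1−8)²/8 + (16−8)²/8
   = 0.1250 + 6.1250 + 8.0000
Sum = 14.250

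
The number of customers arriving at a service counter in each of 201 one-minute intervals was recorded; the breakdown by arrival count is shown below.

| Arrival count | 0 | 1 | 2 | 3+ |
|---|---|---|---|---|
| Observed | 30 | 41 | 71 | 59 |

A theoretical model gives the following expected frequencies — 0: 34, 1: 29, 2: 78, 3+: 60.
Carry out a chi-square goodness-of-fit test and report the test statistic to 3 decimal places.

6.081

cat         O        E   (O−E)²/E
0          30       34     0.4706
1          41       29     4.9655
2          71       78     0.6282
3+         59       60     0.0167
Sum = 6.081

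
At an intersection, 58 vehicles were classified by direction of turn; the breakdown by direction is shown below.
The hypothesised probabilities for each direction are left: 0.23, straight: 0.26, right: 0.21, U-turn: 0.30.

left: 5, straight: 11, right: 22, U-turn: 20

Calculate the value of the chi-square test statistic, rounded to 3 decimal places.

Expected counts E_i = n·p_i: 58×0.23 = 13.34, 58×0.26 = 15.08, 58×0.21 = 12.18, 58×0.30 = 17.4.
left: (5 − 13.34)²/13.34 = 69.5556/13.34 = 5.2141
straight: (11 − 15.08)²/15.08 = 16.6464/15.08 = 1.1039
right: (22 − 12.18)²/12.18 = 96.4324/12.18 = 7.9173
U-turn: (20 − 17.4)²/17.4 = 6.76/17.4 = 0.3885
Sum = 14.624

14.624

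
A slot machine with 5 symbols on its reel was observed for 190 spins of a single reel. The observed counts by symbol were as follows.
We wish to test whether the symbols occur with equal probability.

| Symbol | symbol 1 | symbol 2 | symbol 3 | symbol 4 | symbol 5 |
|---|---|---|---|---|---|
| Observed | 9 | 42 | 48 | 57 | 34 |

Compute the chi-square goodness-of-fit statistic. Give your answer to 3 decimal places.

35.105

Expected count for each of the 5 categories: 190/5 = 38.
symbol 1: (9 − 38)²/38 = 841/38 = 22.1316
symbol 2: (42 − 38)²/38 = 16/38 = 0.4211
symbol 3: (48 − 38)²/38 = 100/38 = 2.6316
symbol 4: (57 − 38)²/38 = 361/38 = 9.5000
symbol 5: (34 − 38)²/38 = 16/38 = 0.4211
Sum = 35.105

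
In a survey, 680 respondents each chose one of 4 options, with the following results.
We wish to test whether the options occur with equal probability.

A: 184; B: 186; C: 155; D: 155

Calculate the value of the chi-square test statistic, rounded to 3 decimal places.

Under H₀ each category has probability 1/4, so each expected count is 680/4 = 170.
χ² = (184−170)²/170 + (186−170)²/170 + (155−170)²/170 + (155−170)²/170
   = 1.1529 + 1.5059 + 1.3235 + 1.3235
Sum = 5.306

5.306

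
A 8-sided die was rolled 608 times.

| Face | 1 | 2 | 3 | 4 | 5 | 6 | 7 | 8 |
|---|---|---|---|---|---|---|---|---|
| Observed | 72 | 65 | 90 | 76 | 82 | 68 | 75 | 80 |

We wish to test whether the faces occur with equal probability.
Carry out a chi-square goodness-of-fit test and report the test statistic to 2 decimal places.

Under H₀ each category has probability 1/8, so each expected count is 608/8 = 76.
χ² = (72−76)²/76 + (65−76)²/76 + (90−76)²/76 + (76−76)²/76 + (82−76)²/76 + (68−76)²/76 + (75−76)²/76 + (80−76)²/76
   = 0.211 + 1.592 + 2.579 + 0.000 + 0.474 + 0.842 + 0.013 + 0.211
Sum = 5.92

5.92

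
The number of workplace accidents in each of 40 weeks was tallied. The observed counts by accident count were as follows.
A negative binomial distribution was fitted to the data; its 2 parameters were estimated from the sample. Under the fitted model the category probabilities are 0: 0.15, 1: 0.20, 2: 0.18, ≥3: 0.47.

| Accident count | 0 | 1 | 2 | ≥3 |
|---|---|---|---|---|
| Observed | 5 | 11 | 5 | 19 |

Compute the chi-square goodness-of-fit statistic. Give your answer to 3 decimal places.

1.966

Expected counts E_i = n·p_i: 40×0.15 = 6, 40×0.20 = 8, 40×0.18 = 7.2, 40×0.47 = 18.8.
χ² = (5−6)²/6 + (11−8)²/8 + (5−7.2)²/7.2 + (19−18.8)²/18.8
   = 0.1667 + 1.1250 + 0.6722 + 0.0021
Sum = 1.966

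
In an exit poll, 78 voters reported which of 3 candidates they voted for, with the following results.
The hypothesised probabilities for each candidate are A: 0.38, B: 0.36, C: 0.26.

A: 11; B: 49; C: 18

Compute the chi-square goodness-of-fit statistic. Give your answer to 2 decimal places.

Expected counts E_i = n·p_i: 78×0.38 = 29.64, 78×0.36 = 28.08, 78×0.26 = 20.28.
cat         O        E   (O−E)²/E
A          11    29.64     11.722
B          49    28.08     15.586
C          18    20.28      0.256
Sum = 27.56

27.56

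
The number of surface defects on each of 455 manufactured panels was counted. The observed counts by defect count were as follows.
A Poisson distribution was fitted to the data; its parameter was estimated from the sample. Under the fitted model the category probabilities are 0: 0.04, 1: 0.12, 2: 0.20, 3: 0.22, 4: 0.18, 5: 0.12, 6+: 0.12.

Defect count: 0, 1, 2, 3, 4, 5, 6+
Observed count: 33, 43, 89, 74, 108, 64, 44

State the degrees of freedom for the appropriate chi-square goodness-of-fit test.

5

There are k = 7 categories and 1 parameter estimated from the data, so df = 7 − 1 − 1 = 5.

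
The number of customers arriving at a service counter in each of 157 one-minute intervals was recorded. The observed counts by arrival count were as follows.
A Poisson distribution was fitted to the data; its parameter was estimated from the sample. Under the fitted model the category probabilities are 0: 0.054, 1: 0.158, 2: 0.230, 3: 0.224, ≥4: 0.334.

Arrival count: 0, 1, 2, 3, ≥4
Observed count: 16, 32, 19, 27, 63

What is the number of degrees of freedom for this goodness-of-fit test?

There are k = 5 categories and 1 parameter estimated from the data, so df = 5 − 1 − 1 = 3.

3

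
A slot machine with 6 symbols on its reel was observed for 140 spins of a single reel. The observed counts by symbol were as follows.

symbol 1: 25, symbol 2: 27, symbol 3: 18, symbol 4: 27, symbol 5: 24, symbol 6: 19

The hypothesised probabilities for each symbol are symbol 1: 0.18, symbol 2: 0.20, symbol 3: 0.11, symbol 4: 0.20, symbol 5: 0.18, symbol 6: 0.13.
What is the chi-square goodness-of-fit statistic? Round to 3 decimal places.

0.604

Expected counts E_i = n·p_i: 140×0.18 = 25.2, 140×0.20 = 28, 140×0.11 = 15.4, 140×0.20 = 28, 140×0.18 = 25.2, 140×0.13 = 18.2.
cat           O        E   (O−E)²/E
symbol 1     25     25.2     0.0016
symbol 2     27       28     0.0357
symbol 3     18     15.4     0.4390
symbol 4     27       28     0.0357
symbol 5     24     25.2     0.0571
symbol 6     19     18.2     0.0352
Sum = 0.604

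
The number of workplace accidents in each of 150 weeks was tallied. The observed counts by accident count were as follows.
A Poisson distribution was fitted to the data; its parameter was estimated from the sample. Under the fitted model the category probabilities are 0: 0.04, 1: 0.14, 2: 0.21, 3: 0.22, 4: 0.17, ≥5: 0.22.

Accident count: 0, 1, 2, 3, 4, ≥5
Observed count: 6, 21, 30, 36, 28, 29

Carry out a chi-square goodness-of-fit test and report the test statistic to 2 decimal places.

Expected counts E_i = n·p_i: 150×0.04 = 6, 150×0.14 = 21, 150×0.21 = 31.5, 150×0.22 = 33, 150×0.17 = 25.5, 150×0.22 = 33.
0: (6 − 6)²/6 = 0/6 = 0.000
1: (21 − 21)²/21 = 0/21 = 0.000
2: (30 − 31.5)²/31.5 = 2.25/31.5 = 0.071
3: (36 − 33)²/33 = 9/33 = 0.273
4: (28 − 25.5)²/25.5 = 6.25/25.5 = 0.245
≥5: (29 − 33)²/33 = 16/33 = 0.485
Sum = 1.07

1.07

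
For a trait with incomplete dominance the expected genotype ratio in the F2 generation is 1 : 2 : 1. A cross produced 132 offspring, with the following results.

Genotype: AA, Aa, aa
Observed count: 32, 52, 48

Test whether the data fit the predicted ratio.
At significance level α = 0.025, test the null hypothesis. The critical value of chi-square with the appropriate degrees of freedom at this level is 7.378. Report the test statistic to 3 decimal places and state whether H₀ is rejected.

Ratio total = 4. Expected counts: 132×1/4 = 33, 132×2/4 = 66, 132×1/4 = 33.
χ² = (32−33)²/33 + (52−66)²/66 + (48−33)²/33
   = 0.0303 + 2.9697 + 6.8182
Sum = 9.818
df = 2. Since 9.818 > 7.378, we reject H₀.

9.818; reject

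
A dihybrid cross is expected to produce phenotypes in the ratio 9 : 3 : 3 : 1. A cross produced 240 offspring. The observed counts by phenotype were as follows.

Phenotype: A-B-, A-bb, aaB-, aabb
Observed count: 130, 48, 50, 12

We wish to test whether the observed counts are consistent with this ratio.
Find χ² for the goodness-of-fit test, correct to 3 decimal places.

1.541

Ratio total = 16. Expected counts: 240×9/16 = 135, 240×3/16 = 45, 240×3/16 = 45, 240×1/16 = 15.
cat         O        E   (O−E)²/E
A-B-      130      135     0.1852
A-bb       48       45     0.2000
aaB-       50       45     0.5556
aabb       12       15     0.6000
Sum = 1.541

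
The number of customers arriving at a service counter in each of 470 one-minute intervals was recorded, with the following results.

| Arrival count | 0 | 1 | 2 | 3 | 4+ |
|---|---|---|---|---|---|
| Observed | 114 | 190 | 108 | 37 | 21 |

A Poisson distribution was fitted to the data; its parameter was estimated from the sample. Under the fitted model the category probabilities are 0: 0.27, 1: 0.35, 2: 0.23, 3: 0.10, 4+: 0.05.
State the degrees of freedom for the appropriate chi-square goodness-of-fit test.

There are k = 5 categories and 1 parameter estimated from the data, so df = 5 − 1 − 1 = 3.

3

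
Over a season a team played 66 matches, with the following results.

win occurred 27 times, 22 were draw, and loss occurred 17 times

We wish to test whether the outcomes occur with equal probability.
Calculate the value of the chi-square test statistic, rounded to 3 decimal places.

Expected count for each of the 3 categories: 66/3 = 22.
win: (27 − 22)²/22 = 25/22 = 1.1364
draw: (22 − 22)²/22 = 0/22 = 0.0000
loss: (17 − 22)²/22 = 25/22 = 1.1364
Sum = 2.273

2.273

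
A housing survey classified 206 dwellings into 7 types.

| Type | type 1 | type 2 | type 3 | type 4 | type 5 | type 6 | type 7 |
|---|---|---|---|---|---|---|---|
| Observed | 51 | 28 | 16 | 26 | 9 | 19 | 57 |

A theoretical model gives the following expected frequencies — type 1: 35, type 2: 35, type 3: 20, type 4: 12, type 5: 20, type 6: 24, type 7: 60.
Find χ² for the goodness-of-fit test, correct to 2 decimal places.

type 1: (51 − 35)²/35 = 256/35 = 7.314
type 2: (28 − 35)²/35 = 49/35 = 1.400
type 3: (16 − 20)²/20 = 16/20 = 0.800
type 4: (26 − 12)²/12 = 196/12 = 16.333
type 5: (9 − 20)²/20 = 121/20 = 6.050
type 6: (19 − 24)²/24 = 25/24 = 1.042
type 7: (57 − 60)²/60 = 9/60 = 0.150
Sum = 33.09

33.09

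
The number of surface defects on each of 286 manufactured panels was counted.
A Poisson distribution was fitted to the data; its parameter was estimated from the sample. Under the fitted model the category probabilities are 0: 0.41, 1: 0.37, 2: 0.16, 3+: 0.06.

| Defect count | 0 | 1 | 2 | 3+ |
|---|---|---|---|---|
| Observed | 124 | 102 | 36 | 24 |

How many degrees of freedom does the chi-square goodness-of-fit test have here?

There are k = 4 categories and 1 parameter estimated from the data, so df = 4 − 1 − 1 = 2.

2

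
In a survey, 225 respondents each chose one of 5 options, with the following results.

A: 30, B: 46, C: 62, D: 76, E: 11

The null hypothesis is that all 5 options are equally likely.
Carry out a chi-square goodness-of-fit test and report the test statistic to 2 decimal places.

Under H₀ each category has probability 1/5, so each expected count is 225/5 = 45.
A: (30 − 45)²/45 = 225/45 = 5.000
B: (46 − 45)²/45 = 1/45 = 0.022
C: (62 − 45)²/45 = 289/45 = 6.422
D: (76 − 45)²/45 = 961/45 = 21.356
E: (11 − 45)²/45 = 1156/45 = 25.689
Sum = 58.49

58.49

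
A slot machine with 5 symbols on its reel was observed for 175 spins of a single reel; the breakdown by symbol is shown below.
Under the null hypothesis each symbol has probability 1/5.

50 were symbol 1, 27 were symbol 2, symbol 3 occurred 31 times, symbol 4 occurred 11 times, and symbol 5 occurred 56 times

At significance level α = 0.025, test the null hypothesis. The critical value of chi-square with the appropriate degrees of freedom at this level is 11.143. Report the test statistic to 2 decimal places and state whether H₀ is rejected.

37.77; reject

Under H₀ each category has probability 1/5, so each expected count is 175/5 = 35.
symbol 1: (50 − 35)²/35 = 225/35 = 6.429
symbol 2: (27 − 35)²/35 = 64/35 = 1.829
symbol 3: (31 − 35)²/35 = 16/35 = 0.457
symbol 4: (11 − 35)²/35 = 576/35 = 16.457
symbol 5: (56 − 35)²/35 = 441/35 = 12.600
Sum = 37.77
df = 4. Since 37.77 > 11.143, we reject H₀.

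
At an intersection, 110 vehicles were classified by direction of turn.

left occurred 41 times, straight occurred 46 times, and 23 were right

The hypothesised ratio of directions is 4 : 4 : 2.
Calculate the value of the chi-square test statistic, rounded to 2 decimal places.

0.34

Ratio total = 10. Expected counts: 110×4/10 = 44, 110×4/10 = 44, 110×2/10 = 22.
left: (41 − 44)²/44 = 9/44 = 0.205
straight: (46 − 44)²/44 = 4/44 = 0.091
right: (23 − 22)²/22 = 1/22 = 0.045
Sum = 0.34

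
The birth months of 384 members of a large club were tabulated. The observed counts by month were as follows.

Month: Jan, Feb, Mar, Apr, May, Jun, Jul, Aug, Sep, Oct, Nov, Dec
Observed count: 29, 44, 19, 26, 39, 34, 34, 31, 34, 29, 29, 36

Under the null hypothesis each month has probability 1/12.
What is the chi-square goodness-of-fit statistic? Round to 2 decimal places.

Under H₀ each category has probability 1/12, so each expected count is 384/12 = 32.
cat         O        E   (O−E)²/E
Jan        29       32      0.281
Feb        44       32      4.500
Mar        19       32      5.281
Apr        26       32      1.125
May        39       32      1.531
Jun        34       32      0.125
Jul        34       32      0.125
Aug        31       32      0.031
Sep        34       32      0.125
Oct        29       32      0.281
Nov        29       32      0.281
Dec        36       32      0.500
Sum = 14.19

14.19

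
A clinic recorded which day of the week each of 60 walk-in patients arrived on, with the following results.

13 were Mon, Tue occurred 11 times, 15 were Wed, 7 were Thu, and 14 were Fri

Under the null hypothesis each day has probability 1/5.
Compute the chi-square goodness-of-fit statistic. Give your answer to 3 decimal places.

3.333

Expected count for each of the 5 categories: 60/5 = 12.
χ² = (13−12)²/12 + (11−12)²/12 + (15−12)²/12 + (7−12)²/12 + (14−12)²/12
   = 0.0833 + 0.0833 + 0.7500 + 2.0833 + 0.3333
Sum = 3.333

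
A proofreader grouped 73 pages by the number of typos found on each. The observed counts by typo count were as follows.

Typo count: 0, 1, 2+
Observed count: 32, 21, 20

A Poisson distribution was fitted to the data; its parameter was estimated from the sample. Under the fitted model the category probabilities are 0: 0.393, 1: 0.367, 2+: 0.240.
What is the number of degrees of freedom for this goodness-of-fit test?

1

There are k = 3 categories and 1 parameter estimated from the data, so df = 3 − 1 − 1 = 1.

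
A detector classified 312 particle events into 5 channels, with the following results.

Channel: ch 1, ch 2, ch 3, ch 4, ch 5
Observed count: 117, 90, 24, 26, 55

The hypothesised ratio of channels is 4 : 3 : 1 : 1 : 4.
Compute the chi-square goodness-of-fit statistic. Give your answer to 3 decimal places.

Ratio total = 13. Expected counts: 312×4/13 = 96, 312×3/13 = 72, 312×1/13 = 24, 312×1/13 = 24, 312×4/13 = 96.
cat         O        E   (O−E)²/E
ch 1      117       96     4.5938
ch 2       90       72     4.5000
ch 3       24       24     0.0000
ch 4       26       24     0.1667
ch 5       55       96    17.5104
Sum = 26.771

26.771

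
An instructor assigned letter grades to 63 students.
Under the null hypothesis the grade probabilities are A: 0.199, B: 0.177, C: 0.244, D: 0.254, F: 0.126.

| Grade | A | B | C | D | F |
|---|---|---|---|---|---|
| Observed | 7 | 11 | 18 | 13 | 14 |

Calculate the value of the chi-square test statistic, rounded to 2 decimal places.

8.09

Expected counts E_i = n·p_i: 63×0.199 = 12.537, 63×0.177 = 11.151, 63×0.244 = 15.372, 63×0.254 = 16.002, 63×0.126 = 7.938.
χ² = (7−12.537)²/12.537 + (11−11.151)²/11.151 + (18−15.372)²/15.372 + (13−16.002)²/16.002 + (14−7.938)²/7.938
   = 2.445 + 0.002 + 0.449 + 0.563 + 4.629
Sum = 8.09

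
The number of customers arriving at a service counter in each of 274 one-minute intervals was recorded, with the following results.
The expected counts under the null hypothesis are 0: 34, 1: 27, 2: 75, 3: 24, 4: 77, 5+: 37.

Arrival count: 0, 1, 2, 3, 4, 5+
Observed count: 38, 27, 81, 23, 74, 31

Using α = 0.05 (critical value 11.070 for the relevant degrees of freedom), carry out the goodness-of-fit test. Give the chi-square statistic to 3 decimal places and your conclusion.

0: (38 − 34)²/34 = 16/34 = 0.4706
1: (27 − 27)²/27 = 0/27 = 0.0000
2: (81 − 75)²/75 = 36/75 = 0.4800
3: (23 − 24)²/24 = 1/24 = 0.0417
4: (74 − 77)²/77 = 9/77 = 0.1169
5+: (31 − 37)²/37 = 36/37 = 0.9730
Sum = 2.082
df = 5. Since 2.082 < 11.070, we do not reject H₀.

2.082; do not reject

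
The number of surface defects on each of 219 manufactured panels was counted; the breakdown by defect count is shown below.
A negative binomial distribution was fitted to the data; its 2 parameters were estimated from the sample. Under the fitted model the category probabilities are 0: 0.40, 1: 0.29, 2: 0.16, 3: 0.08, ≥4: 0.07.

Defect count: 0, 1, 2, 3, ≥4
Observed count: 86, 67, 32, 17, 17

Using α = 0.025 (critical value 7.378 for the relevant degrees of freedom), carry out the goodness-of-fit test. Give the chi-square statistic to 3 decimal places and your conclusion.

Expected counts E_i = n·p_i: 219×0.40 = 87.6, 219×0.29 = 63.51, 219×0.16 = 35.04, 219×0.08 = 17.52, 219×0.07 = 15.33.
χ² = (86−87.6)²/87.6 + (67−63.51)²/63.51 + (32−35.04)²/35.04 + (17−17.52)²/17.52 + (17−15.33)²/15.33
   = 0.0292 + 0.1918 + 0.2637 + 0.0154 + 0.1819
Sum = 0.682
df = 2. Since 0.682 < 7.378, we do not reject H₀.

0.682; do not reject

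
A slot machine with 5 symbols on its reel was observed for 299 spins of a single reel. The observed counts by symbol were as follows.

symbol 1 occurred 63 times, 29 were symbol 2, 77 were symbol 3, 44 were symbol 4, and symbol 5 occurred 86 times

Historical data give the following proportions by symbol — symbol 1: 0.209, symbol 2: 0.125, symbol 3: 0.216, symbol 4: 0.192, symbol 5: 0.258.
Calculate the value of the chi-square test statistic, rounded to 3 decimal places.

Expected counts E_i = n·p_i: 299×0.209 = 62.491, 299×0.125 = 37.375, 299×0.216 = 64.584, 299×0.192 = 57.408, 299×0.258 = 77.142.
symbol 1: (63 − 62.491)²/62.491 = 0.259081/62.491 = 0.0041
symbol 2: (29 − 37.375)²/37.375 = 70.140625/37.375 = 1.8767
symbol 3: (77 − 64.584)²/64.584 = 154.157056/64.584 = 2.3869
symbol 4: (44 − 57.408)²/57.408 = 179.774464/57.408 = 3.1315
symbol 5: (86 − 77.142)²/77.142 = 78.464164/77.142 = 1.0171
Sum = 8.416

8.416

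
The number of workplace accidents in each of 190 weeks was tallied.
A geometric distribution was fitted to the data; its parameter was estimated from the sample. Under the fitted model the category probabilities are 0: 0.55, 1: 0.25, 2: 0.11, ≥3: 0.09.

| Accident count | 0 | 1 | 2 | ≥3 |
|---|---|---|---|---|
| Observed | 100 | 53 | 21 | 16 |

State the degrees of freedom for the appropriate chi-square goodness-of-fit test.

2

There are k = 4 categories and 1 parameter estimated from the data, so df = 4 − 1 − 1 = 2.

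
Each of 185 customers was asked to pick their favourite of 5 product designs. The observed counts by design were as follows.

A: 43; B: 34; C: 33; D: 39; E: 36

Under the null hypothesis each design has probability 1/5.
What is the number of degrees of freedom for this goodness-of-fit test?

There are k = 5 categories and no parameters were estimated from the data, so df = 5 − 1 = 4.

4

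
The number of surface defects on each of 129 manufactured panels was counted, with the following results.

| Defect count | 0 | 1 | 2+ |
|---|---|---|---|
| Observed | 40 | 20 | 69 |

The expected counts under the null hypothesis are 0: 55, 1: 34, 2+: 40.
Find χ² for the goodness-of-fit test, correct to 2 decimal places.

cat         O        E   (O−E)²/E
0          40       55      4.091
1          20       34      5.765
2+         69       40     21.025
Sum = 30.88

30.88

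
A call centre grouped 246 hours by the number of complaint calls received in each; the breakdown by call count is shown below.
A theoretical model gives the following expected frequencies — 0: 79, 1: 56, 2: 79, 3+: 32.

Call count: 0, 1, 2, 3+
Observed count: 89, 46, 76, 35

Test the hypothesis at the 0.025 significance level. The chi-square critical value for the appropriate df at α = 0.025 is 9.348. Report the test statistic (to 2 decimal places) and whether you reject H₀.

0: (89 − 79)²/79 = 100/79 = 1.266
1: (46 − 56)²/56 = 100/56 = 1.786
2: (76 − 79)²/79 = 9/79 = 0.114
3+: (35 − 32)²/32 = 9/32 = 0.281
Sum = 3.45
df = 3. Since 3.45 < 9.348, we do not reject H₀.

3.45; do not reject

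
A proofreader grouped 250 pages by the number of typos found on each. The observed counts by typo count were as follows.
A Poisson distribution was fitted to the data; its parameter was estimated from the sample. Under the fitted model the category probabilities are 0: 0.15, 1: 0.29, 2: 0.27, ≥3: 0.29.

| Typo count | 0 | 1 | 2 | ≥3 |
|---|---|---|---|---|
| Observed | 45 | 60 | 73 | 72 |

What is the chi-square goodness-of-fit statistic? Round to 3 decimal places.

4.107

Expected counts E_i = n·p_i: 250×0.15 = 37.5, 250×0.29 = 72.5, 250×0.27 = 67.5, 250×0.29 = 72.5.
cat         O        E   (O−E)²/E
0          45     37.5     1.5000
1          60     72.5     2.1552
2          73     67.5     0.4481
≥3         72     72.5     0.0034
Sum = 4.107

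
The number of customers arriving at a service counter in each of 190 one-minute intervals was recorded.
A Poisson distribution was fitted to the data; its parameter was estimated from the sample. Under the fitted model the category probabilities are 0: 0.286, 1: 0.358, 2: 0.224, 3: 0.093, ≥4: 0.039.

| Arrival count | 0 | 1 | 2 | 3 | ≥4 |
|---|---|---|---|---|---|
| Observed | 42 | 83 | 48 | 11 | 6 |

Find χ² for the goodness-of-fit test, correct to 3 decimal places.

9.583

Expected counts E_i = n·p_i: 190×0.286 = 54.34, 190×0.358 = 68.02, 190×0.224 = 42.56, 190×0.093 = 17.67, 190×0.039 = 7.41.
cat         O        E   (O−E)²/E
0          42    54.34     2.8023
1          83    68.02     3.2990
2          48    42.56     0.6953
3          11    17.67     2.5178
≥4          6     7.41     0.2683
Sum = 9.583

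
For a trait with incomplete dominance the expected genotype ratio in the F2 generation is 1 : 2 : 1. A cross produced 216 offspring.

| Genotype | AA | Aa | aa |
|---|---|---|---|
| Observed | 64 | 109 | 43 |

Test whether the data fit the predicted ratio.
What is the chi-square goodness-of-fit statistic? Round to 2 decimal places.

4.10

Ratio total = 4. Expected counts: 216×1/4 = 54, 216×2/4 = 108, 216×1/4 = 54.
cat         O        E   (O−E)²/E
AA         64       54      1.852
Aa        109      108      0.009
aa         43       54      2.241
Sum = 4.10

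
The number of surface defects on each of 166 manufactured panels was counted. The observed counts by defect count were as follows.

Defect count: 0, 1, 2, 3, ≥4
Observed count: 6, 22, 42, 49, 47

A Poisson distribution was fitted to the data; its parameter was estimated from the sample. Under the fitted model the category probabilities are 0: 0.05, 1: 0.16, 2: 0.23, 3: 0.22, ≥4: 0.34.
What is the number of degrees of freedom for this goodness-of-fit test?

There are k = 5 categories and 1 parameter estimated from the data, so df = 5 − 1 − 1 = 3.

3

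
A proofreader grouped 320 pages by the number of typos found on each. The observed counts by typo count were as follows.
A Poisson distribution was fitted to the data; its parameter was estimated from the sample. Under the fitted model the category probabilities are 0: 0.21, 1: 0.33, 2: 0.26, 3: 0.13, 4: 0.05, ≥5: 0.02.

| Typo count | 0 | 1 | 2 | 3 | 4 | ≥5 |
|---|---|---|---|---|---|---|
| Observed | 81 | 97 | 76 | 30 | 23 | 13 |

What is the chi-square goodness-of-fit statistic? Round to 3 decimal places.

Expected counts E_i = n·p_i: 320×0.21 = 67.2, 320×0.33 = 105.6, 320×0.26 = 83.2, 320×0.13 = 41.6, 320×0.05 = 16, 320×0.02 = 6.4.
cat         O        E   (O−E)²/E
0          81     67.2     2.8339
1          97    105.6     0.7004
2          76     83.2     0.6231
3          30     41.6     3.2346
4          23       16     3.0625
≥5         13      6.4     6.8063
Sum = 17.261

17.261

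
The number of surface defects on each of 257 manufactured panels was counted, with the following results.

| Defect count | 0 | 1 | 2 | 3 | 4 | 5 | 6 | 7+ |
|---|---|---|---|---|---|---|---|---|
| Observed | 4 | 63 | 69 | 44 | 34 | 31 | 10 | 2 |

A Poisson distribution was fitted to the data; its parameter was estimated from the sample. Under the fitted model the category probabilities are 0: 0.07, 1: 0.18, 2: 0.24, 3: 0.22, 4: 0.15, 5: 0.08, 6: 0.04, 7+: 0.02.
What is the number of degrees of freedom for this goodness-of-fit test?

6

There are k = 8 categories and 1 parameter estimated from the data, so df = 8 − 1 − 1 = 6.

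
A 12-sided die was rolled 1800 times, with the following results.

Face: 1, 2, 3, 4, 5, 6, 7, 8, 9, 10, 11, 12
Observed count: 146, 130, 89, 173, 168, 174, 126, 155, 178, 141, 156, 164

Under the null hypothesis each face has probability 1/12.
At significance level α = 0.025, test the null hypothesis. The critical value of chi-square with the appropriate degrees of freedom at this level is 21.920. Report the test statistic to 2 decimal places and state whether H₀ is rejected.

Expected count for each of the 12 categories: 1800/12 = 150.
cat         O        E   (O−E)²/E
1         146      150      0.107
2         130      150      2.667
3          89      150     24.807
4         173      150      3.527
5         168      150      2.160
6         174      150      3.840
7         126      150      3.840
8         155      150      0.167
9         178      150      5.227
10        141      150      0.540
11        156      150      0.240
12        164      150      1.307
Sum = 48.43
df = 11. Since 48.43 > 21.920, we reject H₀.

48.43; reject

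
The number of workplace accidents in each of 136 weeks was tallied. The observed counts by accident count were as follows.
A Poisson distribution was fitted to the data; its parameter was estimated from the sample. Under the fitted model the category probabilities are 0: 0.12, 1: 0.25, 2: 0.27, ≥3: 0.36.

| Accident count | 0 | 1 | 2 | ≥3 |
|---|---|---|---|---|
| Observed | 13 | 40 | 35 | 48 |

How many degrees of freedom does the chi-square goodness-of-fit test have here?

2

There are k = 4 categories and 1 parameter estimated from the data, so df = 4 − 1 − 1 = 2.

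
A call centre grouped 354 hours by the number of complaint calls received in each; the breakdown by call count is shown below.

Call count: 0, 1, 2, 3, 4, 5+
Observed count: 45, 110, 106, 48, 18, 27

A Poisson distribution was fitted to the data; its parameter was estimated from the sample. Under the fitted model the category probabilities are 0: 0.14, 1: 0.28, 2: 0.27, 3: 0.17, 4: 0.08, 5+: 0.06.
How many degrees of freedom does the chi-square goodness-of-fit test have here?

There are k = 6 categories and 1 parameter estimated from the data, so df = 6 − 1 − 1 = 4.

4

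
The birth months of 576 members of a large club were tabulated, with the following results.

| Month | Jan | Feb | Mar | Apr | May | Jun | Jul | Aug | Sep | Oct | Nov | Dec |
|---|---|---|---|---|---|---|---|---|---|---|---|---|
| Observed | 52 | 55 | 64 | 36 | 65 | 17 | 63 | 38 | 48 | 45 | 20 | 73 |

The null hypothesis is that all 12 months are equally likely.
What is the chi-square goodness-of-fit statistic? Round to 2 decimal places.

Under H₀ each category has probability 1/12, so each expected count is 576/12 = 48.
Jan: (52 − 48)²/48 = 16/48 = 0.333
Feb: (55 − 48)²/48 = 49/48 = 1.021
Mar: (64 − 48)²/48 = 256/48 = 5.333
Apr: (36 − 48)²/48 = 144/48 = 3.000
May: (65 − 48)²/48 = 289/48 = 6.021
Jun: (17 − 48)²/48 = 961/48 = 20.021
Jul: (63 − 48)²/48 = 225/48 = 4.688
Aug: (38 − 48)²/48 = 100/48 = 2.083
Sep: (48 − 48)²/48 = 0/48 = 0.000
Oct: (45 − 48)²/48 = 9/48 = 0.188
Nov: (20 − 48)²/48 = 784/48 = 16.333
Dec: (73 − 48)²/48 = 625/48 = 13.021
Sum = 72.04

72.04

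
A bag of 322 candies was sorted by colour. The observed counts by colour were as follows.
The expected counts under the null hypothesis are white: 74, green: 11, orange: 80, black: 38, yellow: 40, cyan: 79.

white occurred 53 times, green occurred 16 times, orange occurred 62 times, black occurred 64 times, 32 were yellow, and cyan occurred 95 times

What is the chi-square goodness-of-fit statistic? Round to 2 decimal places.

34.91

χ² = (53−74)²/74 + (16−11)²/11 + (62−80)²/80 + (64−38)²/38 + (32−40)²/40 + (95−79)²/79
   = 5.959 + 2.273 + 4.050 + 17.789 + 1.600 + 3.241
Sum = 34.91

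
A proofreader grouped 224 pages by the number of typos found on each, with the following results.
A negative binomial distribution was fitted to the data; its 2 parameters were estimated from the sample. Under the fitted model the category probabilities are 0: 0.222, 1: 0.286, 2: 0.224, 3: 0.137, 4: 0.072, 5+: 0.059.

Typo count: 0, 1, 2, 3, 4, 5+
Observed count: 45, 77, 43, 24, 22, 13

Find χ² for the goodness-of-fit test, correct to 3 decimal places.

7.687

Expected counts E_i = n·p_i: 224×0.222 = 49.728, 224×0.286 = 64.064, 224×0.224 = 50.176, 224×0.137 = 30.688, 224×0.072 = 16.128, 224×0.059 = 13.216.
χ² = (45−49.728)²/49.728 + (77−64.064)²/64.064 + (43−50.176)²/50.176 + (24−30.688)²/30.688 + (22−16.128)²/16.128 + (13−13.216)²/13.216
   = 0.4495 + 2.6121 + 1.0263 + 1.4576 + 2.1379 + 0.0035
Sum = 7.687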